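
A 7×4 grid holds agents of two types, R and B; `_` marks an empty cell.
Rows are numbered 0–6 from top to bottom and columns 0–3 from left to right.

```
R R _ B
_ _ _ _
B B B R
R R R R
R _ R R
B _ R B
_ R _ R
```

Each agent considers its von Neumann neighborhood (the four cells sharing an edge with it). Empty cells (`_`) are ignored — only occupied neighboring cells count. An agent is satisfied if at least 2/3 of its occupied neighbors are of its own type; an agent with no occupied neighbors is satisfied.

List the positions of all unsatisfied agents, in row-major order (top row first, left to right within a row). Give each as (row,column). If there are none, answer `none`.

(0,0)R 1/1 ok
(0,1)R 1/1 ok
(0,3)B 0/0 ok
(2,0)B 1/2 unhappy
(2,1)B 2/3 ok
(2,2)B 1/3 unhappy
(2,3)R 1/2 unhappy
(3,0)R 2/3 ok
(3,1)R 2/3 ok
(3,2)R 3/4 ok
(3,3)R 3/3 ok
(4,0)R 1/2 unhappy
(4,2)R 3/3 ok
(4,3)R 2/3 ok
(5,0)B 0/1 unhappy
(5,2)R 1/2 unhappy
(5,3)B 0/3 unhappy
(6,1)R 0/0 ok
(6,3)R 0/1 unhappy

(2,0), (2,2), (2,3), (4,0), (5,0), (5,2), (5,3), (6,3)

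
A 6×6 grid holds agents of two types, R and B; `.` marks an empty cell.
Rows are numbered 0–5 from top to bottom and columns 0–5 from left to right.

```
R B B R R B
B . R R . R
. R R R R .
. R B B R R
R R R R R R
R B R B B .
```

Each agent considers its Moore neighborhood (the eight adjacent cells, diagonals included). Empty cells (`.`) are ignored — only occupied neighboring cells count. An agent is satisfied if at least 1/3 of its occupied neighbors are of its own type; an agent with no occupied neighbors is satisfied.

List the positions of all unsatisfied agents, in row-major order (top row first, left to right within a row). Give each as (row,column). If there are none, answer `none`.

(0,0)R 0/2 not
(0,1)B 2/4 satisfied
(0,2)B 1/4 not
(0,3)R 3/4 satisfied
(0,4)R 3/4 satisfied
(0,5)B 0/2 not
(1,0)B 1/3 satisfied
(1,2)R 5/7 satisfied
(1,3)R 6/7 satisfied
(1,5)R 2/3 satisfied
(2,1)R 3/5 satisfied
(2,2)R 5/7 satisfied
(2,3)R 5/7 satisfied
(2,4)R 5/6 satisfied
(3,1)R 5/6 satisfied
(3,2)B 1/8 not
(3,3)B 1/8 not
(3,4)R 6/7 satisfied
(3,5)R 4/4 satisfied
(4,0)R 3/4 satisfied
(4,1)R 5/7 satisfied
(4,2)R 4/8 satisfied
(4,3)R 4/8 satisfied
(4,4)R 4/7 satisfied
(4,5)R 3/4 satisfied
(5,0)R 2/3 satisfied
(5,1)B 0/5 not
(5,2)R 3/5 satisfied
(5,3)B 1/5 not
(5,4)B 1/4 not

(0,0), (0,2), (0,5), (3,2), (3,3), (5,1), (5,3), (5,4)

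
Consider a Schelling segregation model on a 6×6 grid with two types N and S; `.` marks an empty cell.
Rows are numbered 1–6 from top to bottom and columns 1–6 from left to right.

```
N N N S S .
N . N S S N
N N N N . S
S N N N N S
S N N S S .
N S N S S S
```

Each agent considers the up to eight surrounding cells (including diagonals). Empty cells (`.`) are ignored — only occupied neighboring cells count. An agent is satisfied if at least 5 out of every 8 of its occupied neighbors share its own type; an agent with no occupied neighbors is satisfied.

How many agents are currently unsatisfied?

(1,1)N 2/2 satisfied
(1,2)N 4/4 satisfied
(1,3)N 2/4 not
(1,4)S 3/5 not
(1,5)S 3/4 satisfied
(2,1)N 4/4 satisfied
(2,3)N 5/7 satisfied
(2,4)S 3/7 not
(2,5)S 4/6 satisfied
(2,6)N 0/3 not
(3,1)N 3/4 satisfied
(3,2)N 6/7 satisfied
(3,3)N 6/7 satisfied
(3,4)N 5/7 satisfied
(3,6)S 2/4 not
(4,1)S 1/5 not
(4,2)N 6/8 satisfied
(4,3)N 7/8 satisfied
(4,4)N 5/7 satisfied
(4,5)N 2/6 not
(4,6)S 2/3 satisfied
(5,1)S 2/5 not
(5,2)N 5/8 satisfied
(5,3)N 5/8 satisfied
(5,4)S 3/8 not
(5,5)S 5/7 satisfied
(6,1)N 1/3 not
(6,2)S 1/5 not
(6,3)N 2/5 not
(6,4)S 3/5 not
(6,5)S 4/4 satisfied
(6,6)S 2/2 satisfied
Unsatisfied: (1,3), (1,4), (2,4), (2,6), (3,6), (4,1), (4,5), (5,1), (5,4), (6,1), (6,2), (6,3), (6,4) — 13 in total.

13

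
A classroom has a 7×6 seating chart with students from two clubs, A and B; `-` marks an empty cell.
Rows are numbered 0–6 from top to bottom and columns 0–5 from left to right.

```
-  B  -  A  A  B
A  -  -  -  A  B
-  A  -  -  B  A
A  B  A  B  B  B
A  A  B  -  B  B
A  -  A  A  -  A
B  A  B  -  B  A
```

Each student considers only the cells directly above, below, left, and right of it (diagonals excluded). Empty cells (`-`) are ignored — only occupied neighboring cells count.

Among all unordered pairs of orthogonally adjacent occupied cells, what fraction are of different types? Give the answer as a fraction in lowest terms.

Scan each occupied cell's neighbors to the right and below so each pair is counted once.
Row 0: A(0,3)–A(0,4)= A(0,4)–B(0,5)≠ A(0,4)–A(1,4)= B(0,5)–B(1,5)=  → 1/4 unlike.
Row 1: A(1,4)–B(1,5)≠ A(1,4)–B(2,4)≠ B(1,5)–A(2,5)≠  → 3/3 unlike.
Row 2: A(2,1)–B(3,1)≠ B(2,4)–A(2,5)≠ B(2,4)–B(3,4)= A(2,5)–B(3,5)≠  → 3/4 unlike.
Row 3: A(3,0)–B(3,1)≠ A(3,0)–A(4,0)= B(3,1)–A(3,2)≠ B(3,1)–A(4,1)≠ A(3,2)–B(3,3)≠ A(3,2)–B(4,2)≠ B(3,3)–B(3,4)= B(3,4)–B(3,5)= B(3,4)–B(4,4)= B(3,5)–B(4,5)=  → 5/10 unlike.
Row 4: A(4,0)–A(4,1)= A(4,0)–A(5,0)= A(4,1)–B(4,2)≠ B(4,2)–A(5,2)≠ B(4,4)–B(4,5)= B(4,5)–A(5,5)≠  → 3/6 unlike.
Row 5: A(5,0)–B(6,0)≠ A(5,2)–A(5,3)= A(5,2)–B(6,2)≠ A(5,5)–A(6,5)=  → 2/4 unlike.
Row 6: B(6,0)–A(6,1)≠ A(6,1)–B(6,2)≠ B(6,4)–A(6,5)≠  → 3/3 unlike.
Total adjacent occupied pairs: 34; unlike-type pairs: 20.
20/34 reduces to 10/17.

10/17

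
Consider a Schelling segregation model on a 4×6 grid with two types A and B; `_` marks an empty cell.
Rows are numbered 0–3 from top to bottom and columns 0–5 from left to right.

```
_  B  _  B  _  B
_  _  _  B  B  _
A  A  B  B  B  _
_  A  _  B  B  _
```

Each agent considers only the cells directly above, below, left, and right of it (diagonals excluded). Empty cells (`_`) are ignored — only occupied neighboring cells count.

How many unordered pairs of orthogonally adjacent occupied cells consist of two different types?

Scan each occupied cell's neighbors to the right and below so each pair is counted once.
From row 0: 0 unlike of 1 pairs (running 0/1).
From row 1: 0 unlike of 3 pairs (running 0/4).
From row 2: 1 unlike of 7 pairs (running 1/11).
From row 3: 0 unlike of 1 pairs (running 1/12).
Total adjacent occupied pairs: 12; unlike-type pairs: 1.

1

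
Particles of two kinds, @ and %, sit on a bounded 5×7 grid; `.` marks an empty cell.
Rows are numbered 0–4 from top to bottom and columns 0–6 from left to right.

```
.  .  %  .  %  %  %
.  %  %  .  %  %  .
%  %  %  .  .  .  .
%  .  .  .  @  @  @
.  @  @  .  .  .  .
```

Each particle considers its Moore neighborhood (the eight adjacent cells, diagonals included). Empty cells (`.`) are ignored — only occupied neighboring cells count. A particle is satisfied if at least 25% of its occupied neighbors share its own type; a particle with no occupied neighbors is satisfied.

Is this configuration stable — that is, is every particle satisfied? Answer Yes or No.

Yes

Row 0: (0,2)% 2/2 satisfied · (0,4)% 3/3 satisfied · (0,5)% 4/4 satisfied · (0,6)% 2/2 satisfied
Row 1: (1,1)% 5/5 satisfied · (1,2)% 4/4 satisfied · (1,4)% 3/3 satisfied · (1,5)% 4/4 satisfied
Row 2: (2,0)% 3/3 satisfied · (2,1)% 5/5 satisfied · (2,2)% 3/3 satisfied
Row 3: (3,0)% 2/3 satisfied · (3,4)@ 1/1 satisfied · (3,5)@ 2/2 satisfied · (3,6)@ 1/1 satisfied
Row 4: (4,1)@ 1/2 satisfied · (4,2)@ 1/1 satisfied
All meet the threshold, so the configuration is stable.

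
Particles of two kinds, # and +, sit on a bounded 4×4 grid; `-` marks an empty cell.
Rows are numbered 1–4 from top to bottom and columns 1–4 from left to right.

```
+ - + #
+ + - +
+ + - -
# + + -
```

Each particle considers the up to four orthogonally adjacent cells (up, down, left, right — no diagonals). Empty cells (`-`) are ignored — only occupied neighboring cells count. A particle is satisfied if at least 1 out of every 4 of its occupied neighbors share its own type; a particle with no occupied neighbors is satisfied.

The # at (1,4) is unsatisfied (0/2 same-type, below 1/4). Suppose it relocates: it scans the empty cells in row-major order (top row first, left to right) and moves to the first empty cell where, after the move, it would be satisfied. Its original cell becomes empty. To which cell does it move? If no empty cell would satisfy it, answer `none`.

none

Vacating (1,4). Empty cells in order:
  (1,2): 0/3 same-type → still unsatisfied.
  (2,3): 0/3 same-type → still unsatisfied.
  (3,3): 0/2 same-type → still unsatisfied.
  (3,4): 0/1 same-type → still unsatisfied.
  (4,4): 0/1 same-type → still unsatisfied.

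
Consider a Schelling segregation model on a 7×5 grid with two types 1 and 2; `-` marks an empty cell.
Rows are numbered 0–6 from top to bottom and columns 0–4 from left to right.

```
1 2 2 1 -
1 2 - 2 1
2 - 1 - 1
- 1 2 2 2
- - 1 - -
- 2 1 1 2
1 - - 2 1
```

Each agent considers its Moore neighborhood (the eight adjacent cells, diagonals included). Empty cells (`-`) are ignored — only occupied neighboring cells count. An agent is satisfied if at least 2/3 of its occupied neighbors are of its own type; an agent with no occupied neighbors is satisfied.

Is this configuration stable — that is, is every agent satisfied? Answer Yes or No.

No

Row 0: (0,0)1 1/3 unhappy · (0,1)2 2/4 unhappy · (0,2)2 3/4 ok · (0,3)1 1/3 unhappy
Row 1: (1,0)1 1/4 unhappy · (1,1)2 3/6 unhappy · (1,3)2 1/5 unhappy · (1,4)1 2/3 ok
Row 2: (2,0)2 1/3 unhappy · (2,2)1 1/5 unhappy · (2,4)1 1/4 unhappy
Row 3: (3,1)1 2/4 unhappy · (3,2)2 1/4 unhappy · (3,3)2 2/5 unhappy · (3,4)2 1/2 unhappy
Row 4: (4,2)1 3/6 unhappy
Row 5: (5,1)2 0/3 unhappy · (5,2)1 2/4 unhappy · (5,3)1 3/5 unhappy · (5,4)2 1/3 unhappy
Row 6: (6,0)1 0/1 unhappy · (6,3)2 1/4 unhappy · (6,4)1 1/3 unhappy
For instance (0,0) has only 1/3 same-type neighbors, below 2/3.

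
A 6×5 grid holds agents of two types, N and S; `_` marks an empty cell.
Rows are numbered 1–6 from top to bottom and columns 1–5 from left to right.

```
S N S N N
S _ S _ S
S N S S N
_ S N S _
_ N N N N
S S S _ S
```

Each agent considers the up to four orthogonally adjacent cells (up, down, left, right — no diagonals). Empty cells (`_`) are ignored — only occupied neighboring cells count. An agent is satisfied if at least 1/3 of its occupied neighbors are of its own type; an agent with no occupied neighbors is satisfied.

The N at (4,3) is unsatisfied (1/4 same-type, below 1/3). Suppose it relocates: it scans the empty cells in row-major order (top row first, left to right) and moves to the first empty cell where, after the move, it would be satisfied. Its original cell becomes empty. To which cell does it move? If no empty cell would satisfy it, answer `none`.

Vacating (4,3). Empty cells in order:
  (2,2): 2/4 same-type → satisfied — stop here.

(2,2)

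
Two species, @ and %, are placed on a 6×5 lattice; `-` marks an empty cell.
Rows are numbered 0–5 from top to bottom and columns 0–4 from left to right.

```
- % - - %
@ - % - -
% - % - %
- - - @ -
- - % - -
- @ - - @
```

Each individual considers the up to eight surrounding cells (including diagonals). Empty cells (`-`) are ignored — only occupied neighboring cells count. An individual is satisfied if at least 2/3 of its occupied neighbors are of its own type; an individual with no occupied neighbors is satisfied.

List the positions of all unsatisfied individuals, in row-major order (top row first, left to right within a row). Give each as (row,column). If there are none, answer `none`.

Row 0: (0,1)% 1/2 unhappy · (0,4)% 0/0 ok
Row 1: (1,0)@ 0/2 unhappy · (1,2)% 2/2 ok
Row 2: (2,0)% 0/1 unhappy · (2,2)% 1/2 unhappy · (2,4)% 0/1 unhappy
Row 3: (3,3)@ 0/3 unhappy
Row 4: (4,2)% 0/2 unhappy
Row 5: (5,1)@ 0/1 unhappy · (5,4)@ 0/0 ok

(0,1), (1,0), (2,0), (2,2), (2,4), (3,3), (4,2), (5,1)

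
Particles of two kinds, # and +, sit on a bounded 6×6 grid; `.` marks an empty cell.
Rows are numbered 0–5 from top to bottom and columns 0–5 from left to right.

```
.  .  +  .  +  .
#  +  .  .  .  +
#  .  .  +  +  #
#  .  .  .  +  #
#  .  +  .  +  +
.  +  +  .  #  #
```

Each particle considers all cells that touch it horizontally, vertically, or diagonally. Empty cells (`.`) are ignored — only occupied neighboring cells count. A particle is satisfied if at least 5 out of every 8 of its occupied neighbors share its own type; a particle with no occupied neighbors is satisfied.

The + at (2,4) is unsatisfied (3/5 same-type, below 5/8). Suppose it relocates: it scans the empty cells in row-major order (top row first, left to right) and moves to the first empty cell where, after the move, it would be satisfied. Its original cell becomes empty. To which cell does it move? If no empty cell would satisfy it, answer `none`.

Vacating (2,4). Empty cells in order:
  (0,0): 1/2 same-type → still unsatisfied.
  (0,1): 2/3 same-type → satisfied — stop here.

(0,1)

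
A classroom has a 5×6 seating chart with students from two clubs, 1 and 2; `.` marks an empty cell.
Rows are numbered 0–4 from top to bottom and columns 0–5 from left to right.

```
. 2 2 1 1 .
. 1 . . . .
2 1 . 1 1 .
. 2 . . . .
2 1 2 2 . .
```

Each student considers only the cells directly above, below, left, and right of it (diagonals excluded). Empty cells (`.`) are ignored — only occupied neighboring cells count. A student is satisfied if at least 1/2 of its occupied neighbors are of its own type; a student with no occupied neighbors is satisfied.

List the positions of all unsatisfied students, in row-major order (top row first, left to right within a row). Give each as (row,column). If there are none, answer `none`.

(0,1)2 1/2 ✓
(0,2)2 1/2 ✓
(0,3)1 1/2 ✓
(0,4)1 1/1 ✓
(1,1)1 1/2 ✓
(2,0)2 0/1 ✗
(2,1)1 1/3 ✗
(2,3)1 1/1 ✓
(2,4)1 1/1 ✓
(3,1)2 0/2 ✗
(4,0)2 0/1 ✗
(4,1)1 0/3 ✗
(4,2)2 1/2 ✓
(4,3)2 1/1 ✓

(2,0), (2,1), (3,1), (4,0), (4,1)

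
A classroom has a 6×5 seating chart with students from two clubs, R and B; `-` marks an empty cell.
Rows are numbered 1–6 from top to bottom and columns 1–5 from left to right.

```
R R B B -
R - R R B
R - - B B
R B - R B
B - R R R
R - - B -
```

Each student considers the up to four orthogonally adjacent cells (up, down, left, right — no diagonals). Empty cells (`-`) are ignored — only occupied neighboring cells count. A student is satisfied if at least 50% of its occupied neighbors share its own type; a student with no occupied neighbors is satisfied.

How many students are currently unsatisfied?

10

(1,1)R 2/2 ✓
(1,2)R 1/2 ✓
(1,3)B 1/3 ✗
(1,4)B 1/2 ✓
(2,1)R 2/2 ✓
(2,3)R 1/2 ✓
(2,4)R 1/4 ✗
(2,5)B 1/2 ✓
(3,1)R 2/2 ✓
(3,4)B 1/3 ✗
(3,5)B 3/3 ✓
(4,1)R 1/3 ✗
(4,2)B 0/1 ✗
(4,4)R 1/3 ✗
(4,5)B 1/3 ✗
(5,1)B 0/2 ✗
(5,3)R 1/1 ✓
(5,4)R 3/4 ✓
(5,5)R 1/2 ✓
(6,1)R 0/1 ✗
(6,4)B 0/1 ✗
Unsatisfied: (1,3), (2,4), (3,4), (4,1), (4,2), (4,4), (4,5), (5,1), (6,1), (6,4) — 10 in total.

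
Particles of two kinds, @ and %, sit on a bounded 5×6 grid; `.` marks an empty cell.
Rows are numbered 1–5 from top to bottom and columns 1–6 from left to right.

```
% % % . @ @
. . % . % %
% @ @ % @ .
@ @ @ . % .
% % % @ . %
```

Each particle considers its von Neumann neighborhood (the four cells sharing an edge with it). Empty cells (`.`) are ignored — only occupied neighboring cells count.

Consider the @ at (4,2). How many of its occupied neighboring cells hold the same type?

Occupied neighbors of (4,2): (3,2)=@, (5,2)=%, (4,1)=@, (4,3)=@.
Same type (@): 3 of 4.

3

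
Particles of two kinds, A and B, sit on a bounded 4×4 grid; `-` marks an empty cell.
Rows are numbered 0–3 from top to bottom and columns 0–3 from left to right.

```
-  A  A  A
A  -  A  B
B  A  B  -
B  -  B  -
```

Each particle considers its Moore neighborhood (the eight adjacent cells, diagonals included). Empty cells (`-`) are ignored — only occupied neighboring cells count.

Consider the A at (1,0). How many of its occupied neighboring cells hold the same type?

2

Occupied neighbors of (1,0): (0,1)=A, (2,0)=B, (2,1)=A.
Same type (A): 2 of 3.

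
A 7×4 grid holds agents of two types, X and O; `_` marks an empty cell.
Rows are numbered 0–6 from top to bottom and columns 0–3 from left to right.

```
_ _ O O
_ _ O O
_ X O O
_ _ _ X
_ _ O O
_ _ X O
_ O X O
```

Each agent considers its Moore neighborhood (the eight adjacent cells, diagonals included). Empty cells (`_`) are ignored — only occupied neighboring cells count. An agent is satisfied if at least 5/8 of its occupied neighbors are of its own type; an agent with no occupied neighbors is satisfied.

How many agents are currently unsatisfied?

Row 0: (0,2)O 3/3 ✓ · (0,3)O 3/3 ✓
Row 1: (1,2)O 5/6 ✓ · (1,3)O 5/5 ✓
Row 2: (2,1)X 0/2 ✗ · (2,2)O 3/5 ✗ · (2,3)O 3/4 ✓
Row 3: (3,3)X 0/4 ✗
Row 4: (4,2)O 2/4 ✗ · (4,3)O 2/4 ✗
Row 5: (5,2)X 1/6 ✗ · (5,3)O 3/5 ✗
Row 6: (6,1)O 0/2 ✗ · (6,2)X 1/4 ✗ · (6,3)O 1/3 ✗
Unsatisfied: (2,1), (2,2), (3,3), (4,2), (4,3), (5,2), (5,3), (6,1), (6,2), (6,3) — 10 in total.

10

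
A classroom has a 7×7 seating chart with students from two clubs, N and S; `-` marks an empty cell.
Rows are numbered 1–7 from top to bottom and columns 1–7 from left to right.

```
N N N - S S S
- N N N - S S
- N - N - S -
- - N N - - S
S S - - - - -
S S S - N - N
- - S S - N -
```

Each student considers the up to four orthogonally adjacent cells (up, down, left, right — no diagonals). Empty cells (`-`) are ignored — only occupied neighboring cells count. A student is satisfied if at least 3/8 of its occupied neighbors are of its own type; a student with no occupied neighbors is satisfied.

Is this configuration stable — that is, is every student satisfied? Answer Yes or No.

Yes

(1,1)N 1/1 ok
(1,2)N 3/3 ok
(1,3)N 2/2 ok
(1,5)S 1/1 ok
(1,6)S 3/3 ok
(1,7)S 2/2 ok
(2,2)N 3/3 ok
(2,3)N 3/3 ok
(2,4)N 2/2 ok
(2,6)S 3/3 ok
(2,7)S 2/2 ok
(3,2)N 1/1 ok
(3,4)N 2/2 ok
(3,6)S 1/1 ok
(4,3)N 1/1 ok
(4,4)N 2/2 ok
(4,7)S 0/0 ok
(5,1)S 2/2 ok
(5,2)S 2/2 ok
(6,1)S 2/2 ok
(6,2)S 3/3 ok
(6,3)S 2/2 ok
(6,5)N 0/0 ok
(6,7)N 0/0 ok
(7,3)S 2/2 ok
(7,4)S 1/1 ok
(7,6)N 0/0 ok
All meet the threshold, so the configuration is stable.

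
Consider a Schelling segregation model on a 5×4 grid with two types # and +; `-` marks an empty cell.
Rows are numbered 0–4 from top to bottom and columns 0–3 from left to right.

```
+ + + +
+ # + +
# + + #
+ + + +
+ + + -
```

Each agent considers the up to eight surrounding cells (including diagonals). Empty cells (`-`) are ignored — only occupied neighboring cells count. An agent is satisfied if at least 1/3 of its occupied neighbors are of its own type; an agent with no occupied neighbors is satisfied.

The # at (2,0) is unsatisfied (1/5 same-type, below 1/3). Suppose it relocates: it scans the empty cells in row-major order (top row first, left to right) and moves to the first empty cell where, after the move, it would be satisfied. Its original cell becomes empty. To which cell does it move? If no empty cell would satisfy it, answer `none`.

none

Vacating (2,0). Empty cells in order:
  (4,3): 0/3 same-type → still unsatisfied.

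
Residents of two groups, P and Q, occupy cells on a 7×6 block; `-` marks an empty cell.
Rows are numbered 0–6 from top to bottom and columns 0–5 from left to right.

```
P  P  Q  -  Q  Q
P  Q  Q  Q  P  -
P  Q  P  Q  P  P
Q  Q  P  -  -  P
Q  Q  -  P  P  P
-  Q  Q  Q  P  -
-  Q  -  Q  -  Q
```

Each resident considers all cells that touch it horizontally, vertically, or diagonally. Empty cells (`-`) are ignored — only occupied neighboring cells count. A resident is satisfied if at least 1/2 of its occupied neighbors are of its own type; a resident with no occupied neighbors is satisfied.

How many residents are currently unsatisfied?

(0,0)P 2/3 ok
(0,1)P 2/5 unhappy
(0,2)Q 3/4 ok
(0,4)Q 2/3 ok
(0,5)Q 1/2 ok
(1,0)P 3/5 ok
(1,1)Q 3/8 unhappy
(1,2)Q 5/7 ok
(1,3)Q 4/7 ok
(1,4)P 2/6 unhappy
(2,0)P 1/5 unhappy
(2,1)Q 4/8 ok
(2,2)P 1/7 unhappy
(2,3)Q 2/6 unhappy
(2,4)P 3/5 ok
(2,5)P 3/3 ok
(3,0)Q 4/5 ok
(3,1)Q 4/7 ok
(3,2)P 2/6 unhappy
(3,5)P 4/4 ok
(4,0)Q 4/4 ok
(4,1)Q 5/6 ok
(4,3)P 3/5 ok
(4,4)P 4/5 ok
(4,5)P 3/3 ok
(5,1)Q 4/4 ok
(5,2)Q 5/6 ok
(5,3)Q 2/5 unhappy
(5,4)P 3/6 ok
(6,1)Q 2/2 ok
(6,3)Q 2/3 ok
(6,5)Q 0/1 unhappy
Unsatisfied: (0,1), (1,1), (1,4), (2,0), (2,2), (2,3), (3,2), (5,3), (6,5) — 9 in total.

9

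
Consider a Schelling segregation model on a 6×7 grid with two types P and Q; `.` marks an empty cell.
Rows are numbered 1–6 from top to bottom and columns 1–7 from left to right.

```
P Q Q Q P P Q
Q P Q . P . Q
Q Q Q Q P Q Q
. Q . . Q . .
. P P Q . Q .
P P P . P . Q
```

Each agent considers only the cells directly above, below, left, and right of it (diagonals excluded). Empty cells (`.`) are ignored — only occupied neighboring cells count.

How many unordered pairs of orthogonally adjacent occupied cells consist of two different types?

13

Scan each occupied cell's neighbors to the right and below so each pair is counted once.
Row 1: P(1,1)–Q(1,2)≠ P(1,1)–Q(2,1)≠ Q(1,2)–Q(1,3)= Q(1,2)–P(2,2)≠ Q(1,3)–Q(1,4)= Q(1,3)–Q(2,3)= Q(1,4)–P(1,5)≠ P(1,5)–P(1,6)= P(1,5)–P(2,5)= P(1,6)–Q(1,7)≠ Q(1,7)–Q(2,7)=  → 5/11 unlike.
Row 2: Q(2,1)–P(2,2)≠ Q(2,1)–Q(3,1)= P(2,2)–Q(2,3)≠ P(2,2)–Q(3,2)≠ Q(2,3)–Q(3,3)= P(2,5)–P(3,5)= Q(2,7)–Q(3,7)=  → 3/7 unlike.
Row 3: Q(3,1)–Q(3,2)= Q(3,2)–Q(3,3)= Q(3,2)–Q(4,2)= Q(3,3)–Q(3,4)= Q(3,4)–P(3,5)≠ P(3,5)–Q(3,6)≠ P(3,5)–Q(4,5)≠ Q(3,6)–Q(3,7)=  → 3/8 unlike.
Row 4: Q(4,2)–P(5,2)≠  → 1/1 unlike.
Row 5: P(5,2)–P(5,3)= P(5,2)–P(6,2)= P(5,3)–Q(5,4)≠ P(5,3)–P(6,3)=  → 1/4 unlike.
Row 6: P(6,1)–P(6,2)= P(6,2)–P(6,3)=  → 0/2 unlike.
Total adjacent occupied pairs: 33; unlike-type pairs: 13.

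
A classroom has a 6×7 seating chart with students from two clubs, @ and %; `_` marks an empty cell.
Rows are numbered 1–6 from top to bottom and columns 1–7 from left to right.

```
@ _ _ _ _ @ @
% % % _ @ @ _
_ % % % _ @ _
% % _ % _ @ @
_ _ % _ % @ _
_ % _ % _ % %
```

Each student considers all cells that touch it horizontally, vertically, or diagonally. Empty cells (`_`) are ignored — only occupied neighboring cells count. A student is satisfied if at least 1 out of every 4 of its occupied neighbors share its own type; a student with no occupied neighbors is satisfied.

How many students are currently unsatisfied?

(1,1)@ 0/2 not
(1,6)@ 3/3 satisfied
(1,7)@ 2/2 satisfied
(2,1)% 2/3 satisfied
(2,2)% 4/5 satisfied
(2,3)% 4/4 satisfied
(2,5)@ 3/4 satisfied
(2,6)@ 4/4 satisfied
(3,2)% 6/6 satisfied
(3,3)% 6/6 satisfied
(3,4)% 3/4 satisfied
(3,6)@ 4/4 satisfied
(4,1)% 2/2 satisfied
(4,2)% 4/4 satisfied
(4,4)% 4/4 satisfied
(4,6)@ 3/4 satisfied
(4,7)@ 3/3 satisfied
(5,3)% 4/4 satisfied
(5,5)% 3/5 satisfied
(5,6)@ 2/5 satisfied
(6,2)% 1/1 satisfied
(6,4)% 2/2 satisfied
(6,6)% 2/3 satisfied
(6,7)% 1/2 satisfied
Unsatisfied: (1,1) — 1 in total.

1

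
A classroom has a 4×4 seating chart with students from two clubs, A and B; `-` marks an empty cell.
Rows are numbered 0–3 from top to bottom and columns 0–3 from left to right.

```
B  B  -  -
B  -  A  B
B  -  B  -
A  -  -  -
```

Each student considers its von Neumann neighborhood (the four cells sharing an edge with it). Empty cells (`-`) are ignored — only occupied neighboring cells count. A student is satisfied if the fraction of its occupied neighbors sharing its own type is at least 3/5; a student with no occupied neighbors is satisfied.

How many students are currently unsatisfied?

Row 0: (0,0)B 2/2 ✓ · (0,1)B 1/1 ✓
Row 1: (1,0)B 2/2 ✓ · (1,2)A 0/2 ✗ · (1,3)B 0/1 ✗
Row 2: (2,0)B 1/2 ✗ · (2,2)B 0/1 ✗
Row 3: (3,0)A 0/1 ✗
Unsatisfied: (1,2), (1,3), (2,0), (2,2), (3,0) — 5 in total.

5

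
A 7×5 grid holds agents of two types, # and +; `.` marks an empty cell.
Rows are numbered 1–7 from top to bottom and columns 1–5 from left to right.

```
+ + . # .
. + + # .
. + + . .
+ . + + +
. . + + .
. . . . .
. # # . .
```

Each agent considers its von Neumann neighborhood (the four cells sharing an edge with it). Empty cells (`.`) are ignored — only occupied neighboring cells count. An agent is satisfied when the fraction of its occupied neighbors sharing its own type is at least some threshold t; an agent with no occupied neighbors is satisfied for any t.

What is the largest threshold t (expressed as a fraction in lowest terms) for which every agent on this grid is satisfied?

1/2

Row 1: (1,1)+ 1/1 · (1,2)+ 2/2 · (1,4)# 1/1
Row 2: (2,2)+ 3/3 · (2,3)+ 2/3 · (2,4)# 1/2
Row 3: (3,2)+ 2/2 · (3,3)+ 3/3
Row 4: (4,1)+ — no occupied neighbors · (4,3)+ 3/3 · (4,4)+ 3/3 · (4,5)+ 1/1
Row 5: (5,3)+ 2/2 · (5,4)+ 2/2
Row 7: (7,2)# 1/1 · (7,3)# 1/1
The smallest same-type fraction is 1/2 at (2,4), which reduces to 1/2. Any threshold above that leaves this agent unsatisfied.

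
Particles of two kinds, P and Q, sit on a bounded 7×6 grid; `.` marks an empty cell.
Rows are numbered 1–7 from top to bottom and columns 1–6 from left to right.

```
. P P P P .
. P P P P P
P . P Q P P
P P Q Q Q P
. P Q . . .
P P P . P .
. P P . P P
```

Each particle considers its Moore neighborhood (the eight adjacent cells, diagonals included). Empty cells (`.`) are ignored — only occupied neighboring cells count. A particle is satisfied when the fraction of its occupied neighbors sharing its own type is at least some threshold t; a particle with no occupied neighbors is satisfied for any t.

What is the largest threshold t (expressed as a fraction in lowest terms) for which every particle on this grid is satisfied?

1/3

(1,2)P 3/3
(1,3)P 5/5
(1,4)P 5/5
(1,5)P 4/4
(2,2)P 5/5
(2,3)P 6/7
(2,4)P 7/8
(2,5)P 6/7
(2,6)P 4/4
(3,1)P 3/3
(3,3)P 4/7
(3,4)Q 3/8
(3,5)P 5/8
(3,6)P 4/5
(4,1)P 3/3
(4,2)P 4/6
(4,3)Q 3/6
(4,4)Q 4/6
(4,5)Q 2/5
(4,6)P 2/3
(5,2)P 5/7
(5,3)Q 2/6
(6,1)P 3/3
(6,2)P 5/6
(6,3)P 4/5
(6,5)P 2/2
(7,2)P 4/4
(7,3)P 3/3
(7,5)P 2/2
(7,6)P 2/2
The smallest same-type fraction is 2/6 at (5,3), which reduces to 1/3. Any threshold above that leaves this particle unsatisfied.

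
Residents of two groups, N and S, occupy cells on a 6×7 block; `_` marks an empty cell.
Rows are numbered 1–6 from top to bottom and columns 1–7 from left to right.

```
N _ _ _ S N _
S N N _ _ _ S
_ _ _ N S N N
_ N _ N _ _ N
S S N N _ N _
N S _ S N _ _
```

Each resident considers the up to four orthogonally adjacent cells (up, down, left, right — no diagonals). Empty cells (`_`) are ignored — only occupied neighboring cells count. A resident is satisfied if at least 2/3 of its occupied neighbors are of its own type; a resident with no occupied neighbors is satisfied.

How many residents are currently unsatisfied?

17

Row 1: (1,1)N 0/1 not · (1,5)S 0/1 not · (1,6)N 0/1 not
Row 2: (2,1)S 0/2 not · (2,2)N 1/2 not · (2,3)N 1/1 satisfied · (2,7)S 0/1 not
Row 3: (3,4)N 1/2 not · (3,5)S 0/2 not · (3,6)N 1/2 not · (3,7)N 2/3 satisfied
Row 4: (4,2)N 0/1 not · (4,4)N 2/2 satisfied · (4,7)N 1/1 satisfied
Row 5: (5,1)S 1/2 not · (5,2)S 2/4 not · (5,3)N 1/2 not · (5,4)N 2/3 satisfied · (5,6)N 0/0 satisfied
Row 6: (6,1)N 0/2 not · (6,2)S 1/2 not · (6,4)S 0/2 not · (6,5)N 0/1 not
Unsatisfied: (1,1), (1,5), (1,6), (2,1), (2,2), (2,7), (3,4), (3,5), (3,6), (4,2), (5,1), (5,2), (5,3), (6,1), (6,2), (6,4), (6,5) — 17 in total.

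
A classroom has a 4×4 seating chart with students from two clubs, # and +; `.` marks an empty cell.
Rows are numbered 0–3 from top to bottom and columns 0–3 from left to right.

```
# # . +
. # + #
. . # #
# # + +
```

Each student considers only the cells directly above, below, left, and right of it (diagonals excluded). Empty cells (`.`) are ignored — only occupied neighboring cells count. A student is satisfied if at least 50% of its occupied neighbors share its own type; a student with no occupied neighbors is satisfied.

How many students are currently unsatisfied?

Row 0: (0,0)# 1/1 ✓ · (0,1)# 2/2 ✓ · (0,3)+ 0/1 ✗
Row 1: (1,1)# 1/2 ✓ · (1,2)+ 0/3 ✗ · (1,3)# 1/3 ✗
Row 2: (2,2)# 1/3 ✗ · (2,3)# 2/3 ✓
Row 3: (3,0)# 1/1 ✓ · (3,1)# 1/2 ✓ · (3,2)+ 1/3 ✗ · (3,3)+ 1/2 ✓
Unsatisfied: (0,3), (1,2), (1,3), (2,2), (3,2) — 5 in total.

5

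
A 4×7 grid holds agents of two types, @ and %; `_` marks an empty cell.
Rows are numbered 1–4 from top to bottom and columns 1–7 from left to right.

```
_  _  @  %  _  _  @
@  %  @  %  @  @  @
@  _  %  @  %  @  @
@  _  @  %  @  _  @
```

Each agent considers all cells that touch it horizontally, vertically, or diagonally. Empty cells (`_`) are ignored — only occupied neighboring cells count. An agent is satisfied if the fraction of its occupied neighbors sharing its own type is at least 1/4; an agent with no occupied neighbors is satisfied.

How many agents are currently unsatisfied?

1

Row 1: (1,3)@ 1/4 ✓ · (1,4)% 1/4 ✓ · (1,7)@ 2/2 ✓
Row 2: (2,1)@ 1/2 ✓ · (2,2)% 1/5 ✗ · (2,3)@ 2/6 ✓ · (2,4)% 3/7 ✓ · (2,5)@ 3/6 ✓ · (2,6)@ 5/6 ✓ · (2,7)@ 4/4 ✓
Row 3: (3,1)@ 2/3 ✓ · (3,3)% 3/6 ✓ · (3,4)@ 4/8 ✓ · (3,5)% 2/7 ✓ · (3,6)@ 6/7 ✓ · (3,7)@ 4/4 ✓
Row 4: (4,1)@ 1/1 ✓ · (4,3)@ 1/3 ✓ · (4,4)% 2/5 ✓ · (4,5)@ 2/4 ✓ · (4,7)@ 2/2 ✓
Unsatisfied: (2,2) — 1 in total.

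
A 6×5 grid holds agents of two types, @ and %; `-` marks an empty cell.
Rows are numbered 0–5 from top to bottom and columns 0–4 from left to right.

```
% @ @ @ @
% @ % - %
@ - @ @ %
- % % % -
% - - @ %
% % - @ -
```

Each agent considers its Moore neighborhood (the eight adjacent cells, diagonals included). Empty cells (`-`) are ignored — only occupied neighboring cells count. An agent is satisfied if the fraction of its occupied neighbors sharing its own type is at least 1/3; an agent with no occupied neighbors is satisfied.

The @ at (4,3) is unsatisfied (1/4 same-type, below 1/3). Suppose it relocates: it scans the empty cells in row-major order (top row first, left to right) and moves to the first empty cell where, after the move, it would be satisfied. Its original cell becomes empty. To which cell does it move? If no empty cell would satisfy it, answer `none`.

Vacating (4,3). Empty cells in order:
  (1,3): 5/8 same-type → satisfied — stop here.

(1,3)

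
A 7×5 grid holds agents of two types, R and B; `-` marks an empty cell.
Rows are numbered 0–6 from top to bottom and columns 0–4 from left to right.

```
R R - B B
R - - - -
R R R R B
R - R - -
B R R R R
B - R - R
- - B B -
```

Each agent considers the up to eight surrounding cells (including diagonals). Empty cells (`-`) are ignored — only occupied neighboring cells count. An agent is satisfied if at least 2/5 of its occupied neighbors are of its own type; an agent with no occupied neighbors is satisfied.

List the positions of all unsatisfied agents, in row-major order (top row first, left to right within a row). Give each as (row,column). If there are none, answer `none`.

(2,4), (4,0), (6,3)

(0,0)R 2/2 satisfied
(0,1)R 2/2 satisfied
(0,3)B 1/1 satisfied
(0,4)B 1/1 satisfied
(1,0)R 4/4 satisfied
(2,0)R 3/3 satisfied
(2,1)R 5/5 satisfied
(2,2)R 3/3 satisfied
(2,3)R 2/3 satisfied
(2,4)B 0/1 not
(3,0)R 3/4 satisfied
(3,2)R 6/6 satisfied
(4,0)B 1/3 not
(4,1)R 4/6 satisfied
(4,2)R 4/4 satisfied
(4,3)R 5/5 satisfied
(4,4)R 2/2 satisfied
(5,0)B 1/2 satisfied
(5,2)R 3/5 satisfied
(5,4)R 2/3 satisfied
(6,2)B 1/2 satisfied
(6,3)B 1/3 not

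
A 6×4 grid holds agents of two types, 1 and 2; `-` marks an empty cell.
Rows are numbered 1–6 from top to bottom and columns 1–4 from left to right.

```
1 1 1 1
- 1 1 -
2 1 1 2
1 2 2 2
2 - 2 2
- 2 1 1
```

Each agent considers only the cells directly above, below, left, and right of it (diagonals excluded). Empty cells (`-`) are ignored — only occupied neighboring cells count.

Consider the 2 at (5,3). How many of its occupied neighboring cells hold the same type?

Occupied neighbors of (5,3): (4,3)=2, (6,3)=1, (5,4)=2.
Same type (2): 2 of 3.

2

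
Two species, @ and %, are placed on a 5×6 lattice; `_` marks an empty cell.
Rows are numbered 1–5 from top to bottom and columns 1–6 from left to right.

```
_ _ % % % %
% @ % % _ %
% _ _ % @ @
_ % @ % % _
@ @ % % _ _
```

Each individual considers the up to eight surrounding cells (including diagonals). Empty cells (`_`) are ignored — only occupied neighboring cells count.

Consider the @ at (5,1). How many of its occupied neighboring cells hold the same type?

Occupied neighbors of (5,1): (4,2)=%, (5,2)=@.
Same type (@): 1 of 2.

1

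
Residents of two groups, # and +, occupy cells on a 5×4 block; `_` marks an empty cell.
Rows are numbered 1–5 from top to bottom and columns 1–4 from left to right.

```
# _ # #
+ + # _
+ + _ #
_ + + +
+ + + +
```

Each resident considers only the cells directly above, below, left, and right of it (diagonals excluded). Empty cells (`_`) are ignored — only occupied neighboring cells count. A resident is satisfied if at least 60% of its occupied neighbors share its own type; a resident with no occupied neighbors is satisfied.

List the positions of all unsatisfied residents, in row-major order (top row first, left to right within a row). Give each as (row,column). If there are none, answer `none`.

(1,1)# 0/1 unhappy
(1,3)# 2/2 ok
(1,4)# 1/1 ok
(2,1)+ 2/3 ok
(2,2)+ 2/3 ok
(2,3)# 1/2 unhappy
(3,1)+ 2/2 ok
(3,2)+ 3/3 ok
(3,4)# 0/1 unhappy
(4,2)+ 3/3 ok
(4,3)+ 3/3 ok
(4,4)+ 2/3 ok
(5,1)+ 1/1 ok
(5,2)+ 3/3 ok
(5,3)+ 3/3 ok
(5,4)+ 2/2 ok

(1,1), (2,3), (3,4)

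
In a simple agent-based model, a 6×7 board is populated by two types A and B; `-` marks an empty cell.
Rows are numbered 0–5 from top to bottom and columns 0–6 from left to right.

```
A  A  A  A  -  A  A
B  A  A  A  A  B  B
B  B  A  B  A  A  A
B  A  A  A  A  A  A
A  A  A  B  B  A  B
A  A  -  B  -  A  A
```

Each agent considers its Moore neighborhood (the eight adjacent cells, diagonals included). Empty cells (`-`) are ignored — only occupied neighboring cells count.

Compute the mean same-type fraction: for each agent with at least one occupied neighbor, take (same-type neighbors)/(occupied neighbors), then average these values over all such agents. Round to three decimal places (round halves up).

(0,0)A 2/3
(0,1)A 4/5
(0,2)A 5/5
(0,3)A 4/4
(0,5)A 2/4
(0,6)A 1/3
(1,0)B 2/5
(1,1)A 5/8
(1,2)A 6/8
(1,3)A 6/7
(1,4)A 5/7
(1,5)B 1/7
(1,6)B 1/5
(2,0)B 3/5
(2,1)B 3/8
(2,2)A 6/8
(2,3)B 0/8
(2,4)A 6/8
(2,5)A 6/8
(2,6)A 3/5
(3,0)B 2/5
(3,1)A 5/8
(3,2)A 5/8
(3,3)A 5/8
(3,4)A 5/8
(3,5)A 6/8
(3,6)A 4/5
(4,0)A 4/5
(4,1)A 6/7
(4,2)A 5/7
(4,3)B 2/6
(4,4)B 2/7
(4,5)A 5/7
(4,6)B 0/5
(5,0)A 3/3
(5,1)A 4/4
(5,3)B 2/3
(5,5)A 2/4
(5,6)A 2/3
Sum over 39 agents: 2/3 + 4/5 + 5/5 + 4/4 + 2/4 + 1/3 + 2/5 + 5/8 + 6/8 + 6/7 + 5/7 + 1/7 + 1/5 + 3/5 + 3/8 + 6/8 + 0/8 + 6/8 + 6/8 + 3/5 + 2/5 + 5/8 + 5/8 + 5/8 + 5/8 + 6/8 + 4/5 + 4/5 + 6/7 + 5/7 + 2/6 + 2/7 + 5/7 + 0/5 + 3/3 + 4/4 + 2/3 + 2/4 + 2/3 = 9997/420; mean = 9997/420 ÷ 39 = 769/1260 = 0.610317… → 0.610.

0.610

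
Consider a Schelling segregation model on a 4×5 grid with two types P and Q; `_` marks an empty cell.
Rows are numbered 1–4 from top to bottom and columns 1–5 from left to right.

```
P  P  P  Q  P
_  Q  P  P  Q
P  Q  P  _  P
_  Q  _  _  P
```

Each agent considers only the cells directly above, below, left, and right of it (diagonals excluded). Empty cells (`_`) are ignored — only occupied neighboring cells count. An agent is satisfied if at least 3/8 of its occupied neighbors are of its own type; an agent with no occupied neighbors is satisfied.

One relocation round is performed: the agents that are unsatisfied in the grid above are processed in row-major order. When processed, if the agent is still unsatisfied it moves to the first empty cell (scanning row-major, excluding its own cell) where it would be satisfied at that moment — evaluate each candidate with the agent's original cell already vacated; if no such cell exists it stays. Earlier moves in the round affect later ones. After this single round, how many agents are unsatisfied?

Initially unsatisfied (in order): (1,4), (1,5), (2,2), (2,4), (2,5), (3,1).
  (1,4) → (4,1).
  (1,5) → (1,4).
  (2,2) → (1,5).
  (2,4): now satisfied by earlier moves; stays.
  (2,5) → (4,3).
  (3,1) → (2,1).
Resulting grid:
P P P P Q
P _ P P _
_ Q P _ P
Q Q Q _ P
Unsatisfied now: (1,5), (3,3).

2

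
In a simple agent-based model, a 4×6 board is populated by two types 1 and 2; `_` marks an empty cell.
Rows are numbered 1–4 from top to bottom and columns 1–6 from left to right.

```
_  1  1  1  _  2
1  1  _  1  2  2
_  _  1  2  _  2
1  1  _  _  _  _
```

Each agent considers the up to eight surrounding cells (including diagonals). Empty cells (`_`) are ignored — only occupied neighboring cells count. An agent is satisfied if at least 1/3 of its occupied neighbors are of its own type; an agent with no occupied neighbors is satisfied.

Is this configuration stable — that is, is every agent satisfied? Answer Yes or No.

Row 1: (1,2)1 3/3 satisfied · (1,3)1 4/4 satisfied · (1,4)1 2/3 satisfied · (1,6)2 2/2 satisfied
Row 2: (2,1)1 2/2 satisfied · (2,2)1 4/4 satisfied · (2,4)1 3/5 satisfied · (2,5)2 4/6 satisfied · (2,6)2 3/3 satisfied
Row 3: (3,3)1 3/4 satisfied · (3,4)2 1/3 satisfied · (3,6)2 2/2 satisfied
Row 4: (4,1)1 1/1 satisfied · (4,2)1 2/2 satisfied
All meet the threshold, so the configuration is stable.

Yes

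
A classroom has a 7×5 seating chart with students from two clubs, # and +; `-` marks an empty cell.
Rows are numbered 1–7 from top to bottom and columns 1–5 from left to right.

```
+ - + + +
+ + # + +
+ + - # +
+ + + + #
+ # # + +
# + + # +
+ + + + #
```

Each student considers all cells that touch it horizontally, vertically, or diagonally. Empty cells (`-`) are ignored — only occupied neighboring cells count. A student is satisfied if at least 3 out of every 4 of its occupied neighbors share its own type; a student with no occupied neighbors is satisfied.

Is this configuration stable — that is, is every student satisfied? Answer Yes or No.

(1,1)+ 2/2 satisfied
(1,3)+ 3/4 satisfied
(1,4)+ 4/5 satisfied
(1,5)+ 3/3 satisfied
(2,1)+ 4/4 satisfied
(2,2)+ 5/6 satisfied
(2,3)# 1/6 not
(2,4)+ 5/7 not
(2,5)+ 4/5 satisfied
(3,1)+ 5/5 satisfied
(3,2)+ 6/7 satisfied
(3,4)# 2/7 not
(3,5)+ 3/5 not
(4,1)+ 4/5 satisfied
(4,2)+ 5/7 not
(4,3)+ 4/7 not
(4,4)+ 4/7 not
(4,5)# 1/5 not
(5,1)+ 3/5 not
(5,2)# 2/8 not
(5,3)# 2/8 not
(5,4)+ 5/8 not
(5,5)+ 3/5 not
(6,1)# 1/5 not
(6,2)+ 5/8 not
(6,3)+ 5/8 not
(6,4)# 2/8 not
(6,5)+ 3/5 not
(7,1)+ 2/3 not
(7,2)+ 4/5 satisfied
(7,3)+ 4/5 satisfied
(7,4)+ 3/5 not
(7,5)# 1/3 not
For instance (2,3) has only 1/6 same-type neighbors, below 3/4.

No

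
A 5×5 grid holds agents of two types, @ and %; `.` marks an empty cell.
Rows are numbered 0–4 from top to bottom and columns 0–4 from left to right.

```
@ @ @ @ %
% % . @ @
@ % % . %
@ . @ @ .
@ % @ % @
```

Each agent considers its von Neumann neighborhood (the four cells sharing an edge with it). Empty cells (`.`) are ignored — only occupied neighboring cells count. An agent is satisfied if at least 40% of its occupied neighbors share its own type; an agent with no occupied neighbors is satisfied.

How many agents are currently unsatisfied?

9

Row 0: (0,0)@ 1/2 satisfied · (0,1)@ 2/3 satisfied · (0,2)@ 2/2 satisfied · (0,3)@ 2/3 satisfied · (0,4)% 0/2 not
Row 1: (1,0)% 1/3 not · (1,1)% 2/3 satisfied · (1,3)@ 2/2 satisfied · (1,4)@ 1/3 not
Row 2: (2,0)@ 1/3 not · (2,1)% 2/3 satisfied · (2,2)% 1/2 satisfied · (2,4)% 0/1 not
Row 3: (3,0)@ 2/2 satisfied · (3,2)@ 2/3 satisfied · (3,3)@ 1/2 satisfied
Row 4: (4,0)@ 1/2 satisfied · (4,1)% 0/2 not · (4,2)@ 1/3 not · (4,3)% 0/3 not · (4,4)@ 0/1 not
Unsatisfied: (0,4), (1,0), (1,4), (2,0), (2,4), (4,1), (4,2), (4,3), (4,4) — 9 in total.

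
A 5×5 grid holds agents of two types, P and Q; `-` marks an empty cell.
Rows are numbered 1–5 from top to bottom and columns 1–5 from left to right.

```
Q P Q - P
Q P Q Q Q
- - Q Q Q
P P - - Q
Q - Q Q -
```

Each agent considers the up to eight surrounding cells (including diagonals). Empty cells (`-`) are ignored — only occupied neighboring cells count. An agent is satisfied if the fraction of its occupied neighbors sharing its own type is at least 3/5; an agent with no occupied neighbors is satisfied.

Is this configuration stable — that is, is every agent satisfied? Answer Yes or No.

Row 1: (1,1)Q 1/3 not · (1,2)P 1/5 not · (1,3)Q 2/4 not · (1,5)P 0/2 not
Row 2: (2,1)Q 1/3 not · (2,2)P 1/6 not · (2,3)Q 4/6 satisfied · (2,4)Q 6/7 satisfied · (2,5)Q 3/4 satisfied
Row 3: (3,3)Q 3/5 satisfied · (3,4)Q 6/6 satisfied · (3,5)Q 4/4 satisfied
Row 4: (4,1)P 1/2 not · (4,2)P 1/4 not · (4,5)Q 3/3 satisfied
Row 5: (5,1)Q 0/2 not · (5,3)Q 1/2 not · (5,4)Q 2/2 satisfied
For instance (1,1) has only 1/3 same-type neighbors, below 3/5.

No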